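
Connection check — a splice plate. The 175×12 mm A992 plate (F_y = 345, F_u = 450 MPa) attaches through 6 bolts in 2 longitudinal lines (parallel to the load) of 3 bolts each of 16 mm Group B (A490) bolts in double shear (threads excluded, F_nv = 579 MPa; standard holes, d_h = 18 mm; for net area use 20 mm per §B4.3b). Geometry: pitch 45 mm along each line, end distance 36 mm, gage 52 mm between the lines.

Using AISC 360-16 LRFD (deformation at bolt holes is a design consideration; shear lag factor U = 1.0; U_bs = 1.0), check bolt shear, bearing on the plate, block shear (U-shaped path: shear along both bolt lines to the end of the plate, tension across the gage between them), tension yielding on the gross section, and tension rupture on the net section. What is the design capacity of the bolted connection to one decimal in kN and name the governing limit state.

499.0 kN (block shear governs)

Bolt shear: A_b = π(16)²/4 = 201.06 mm². φR_n = 0.75 × 579 × 201.06 × 6 × 2 = 1047.7 kN.
Bearing (12 mm plate, F_u = 450 MPa): end bolts L_c = 36 − 18/2 = 27, R_n = min(1.2×27×12×450, 2.4×16×12×450) = 174.96 kN/bolt; interior L_c = 45 − 18 = 27, R_n = 174.96 kN/bolt. φR_n = 0.75 × (2×174.96 + 4×174.96) = 787.3 kN.
Block shear: shear path 2×[36+2×45] = 2×126 mm, A_gv = 3024, A_nv = 2×(126 − 2.5×20)×12 = 1824 mm²; tension across gage: (52 − 1×20)×12 = 384 mm². R_n = min(0.6×450×1824, 0.6×345×3024) + 1.0×450×384 = min(492.48, 625.97) + 172.8 = 665.28 kN. φR_n = 0.75 × 665.28 = 499.0 kN.
Tension yield (gross): A_g = 175×12 = 2100 mm². φR_n = 0.90 × 345 × 2100 = 652.1 kN.
Tension rupture (net): A_n = (175 − 2×20)×12 = 1620 mm² (U = 1.0, A_e = A_n). φR_n = 0.75 × 450 × 1620 = 546.8 kN.
Governing: min(1047.7, 787.3, 499.0, 652.1, 546.8) = 499.0 kN → block shear.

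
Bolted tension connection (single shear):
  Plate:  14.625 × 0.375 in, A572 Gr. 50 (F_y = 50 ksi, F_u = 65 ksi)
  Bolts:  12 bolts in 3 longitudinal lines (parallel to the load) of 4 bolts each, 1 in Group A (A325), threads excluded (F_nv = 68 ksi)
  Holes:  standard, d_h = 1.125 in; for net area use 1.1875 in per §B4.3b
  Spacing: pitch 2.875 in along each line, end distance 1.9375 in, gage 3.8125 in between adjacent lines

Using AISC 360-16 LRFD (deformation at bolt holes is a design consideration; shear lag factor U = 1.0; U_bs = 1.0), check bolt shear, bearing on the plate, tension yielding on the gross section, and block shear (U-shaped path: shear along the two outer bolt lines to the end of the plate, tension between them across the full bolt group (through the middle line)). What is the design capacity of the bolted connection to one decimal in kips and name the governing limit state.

Bolt shear: A_b = π(1)²/4 = 0.7854 in². φR_n = 0.75 × 68 × 0.7854 × 12 × 1 = 480.7 kips.
Bearing (0.375 in plate, F_u = 65 ksi): end bolts L_c = 1.9375 − 1.125/2 = 1.375, R_n = min(1.2×1.375×0.375×65, 2.4×1×0.375×65) = 40.219 kips/bolt; interior L_c = 2.875 − 1.125 = 1.75, R_n = 51.188 kips/bolt. φR_n = 0.75 × (3×40.219 + 9×51.188) = 436.0 kips.
Tension yield (gross): A_g = 14.625×0.375 = 5.4844 in². φR_n = 0.90 × 50 × 5.4844 = 246.8 kips.
Block shear: shear path 2×[1.9375+3×2.875] = 2×10.5625 in, A_gv = 7.9219, A_nv = 2×(10.5625 − 3.5×1.1875)×0.375 = 4.8047 in²; tension across gage: (7.625 − 2×1.1875)×0.375 = 1.9688 in². R_n = min(0.6×65×4.8047, 0.6×50×7.9219) + 1.0×65×1.9688 = min(187.38, 237.66) + 127.97 = 315.35 kips. φR_n = 0.75 × 315.35 = 236.5 kips.
Governing: min(480.7, 436.0, 246.8, 236.5) = 236.5 kips → block shear.

236.5 kips (block shear governs)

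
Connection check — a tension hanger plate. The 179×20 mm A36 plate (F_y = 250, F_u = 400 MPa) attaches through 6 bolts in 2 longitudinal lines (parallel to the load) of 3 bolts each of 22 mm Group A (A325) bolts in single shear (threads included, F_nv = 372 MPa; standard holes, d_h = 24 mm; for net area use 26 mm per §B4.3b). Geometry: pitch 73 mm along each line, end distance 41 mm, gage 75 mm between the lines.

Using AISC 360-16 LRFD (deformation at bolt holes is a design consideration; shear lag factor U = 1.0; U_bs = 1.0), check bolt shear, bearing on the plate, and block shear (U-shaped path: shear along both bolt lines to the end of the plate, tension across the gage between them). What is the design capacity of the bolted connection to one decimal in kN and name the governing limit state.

636.3 kN (bolt shear governs)

Bolt shear: A_b = π(22)²/4 = 380.13 mm². φR_n = 0.75 × 372 × 380.13 × 6 × 1 = 636.3 kN.
Bearing (20 mm plate, F_u = 400 MPa): end bolts L_c = 41 − 24/2 = 29, R_n = min(1.2×29×20×400, 2.4×22×20×400) = 278.4 kN/bolt; interior L_c = 73 − 24 = 49, R_n = 422.4 kN/bolt. φR_n = 0.75 × (2×278.4 + 4×422.4) = 1684.8 kN.
Block shear: shear path 2×[41+2×73] = 2×187 mm, A_gv = 7480, A_nv = 2×(187 − 2.5×26)×20 = 4880 mm²; tension across gage: (75 − 1×26)×20 = 980 mm². R_n = min(0.6×400×4880, 0.6×250×7480) + 1.0×400×980 = min(1171.2, 1122) + 392 = 1514 kN. φR_n = 0.75 × 1514 = 1135.5 kN.
Governing: min(636.3, 1684.8, 1135.5) = 636.3 kN → bolt shear.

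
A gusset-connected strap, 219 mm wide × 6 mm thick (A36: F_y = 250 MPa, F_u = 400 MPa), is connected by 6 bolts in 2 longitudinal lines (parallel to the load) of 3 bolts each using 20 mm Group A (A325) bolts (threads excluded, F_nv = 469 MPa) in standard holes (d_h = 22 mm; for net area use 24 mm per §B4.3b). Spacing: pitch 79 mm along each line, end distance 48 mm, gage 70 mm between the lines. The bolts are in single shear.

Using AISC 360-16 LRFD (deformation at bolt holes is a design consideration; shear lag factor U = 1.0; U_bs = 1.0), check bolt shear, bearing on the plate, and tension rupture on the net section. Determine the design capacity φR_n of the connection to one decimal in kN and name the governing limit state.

Bolt shear: A_b = π(20)²/4 = 314.16 mm². φR_n = 0.75 × 469 × 314.16 × 6 × 1 = 663.0 kN.
Bearing (6 mm plate, F_u = 400 MPa): end bolts L_c = 48 − 22/2 = 37, R_n = min(1.2×37×6×400, 2.4×20×6×400) = 106.56 kN/bolt; interior L_c = 79 − 22 = 57, R_n = 115.2 kN/bolt. φR_n = 0.75 × (2×106.56 + 4×115.2) = 505.4 kN.
Tension rupture (net): A_n = (219 − 2×24)×6 = 1026 mm² (U = 1.0, A_e = A_n). φR_n = 0.75 × 400 × 1026 = 307.8 kN.
Governing: min(663.0, 505.4, 307.8) = 307.8 kN → net-section rupture.

307.8 kN (net-section rupture governs)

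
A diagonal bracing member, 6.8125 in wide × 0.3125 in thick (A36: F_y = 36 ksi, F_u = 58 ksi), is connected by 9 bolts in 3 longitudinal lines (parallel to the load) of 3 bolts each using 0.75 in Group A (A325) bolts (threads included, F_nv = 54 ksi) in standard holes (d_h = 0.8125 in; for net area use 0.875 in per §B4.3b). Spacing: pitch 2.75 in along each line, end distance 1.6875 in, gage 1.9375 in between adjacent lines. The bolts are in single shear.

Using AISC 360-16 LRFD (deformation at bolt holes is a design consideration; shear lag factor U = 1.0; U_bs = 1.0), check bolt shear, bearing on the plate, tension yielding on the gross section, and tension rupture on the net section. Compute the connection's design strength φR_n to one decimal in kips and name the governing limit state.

Bolt shear: A_b = π(0.75)²/4 = 0.44179 in². φR_n = 0.75 × 54 × 0.44179 × 9 × 1 = 161.0 kips.
Bearing (0.3125 in plate, F_u = 58 ksi): end bolts L_c = 1.6875 − 0.8125/2 = 1.28125, R_n = min(1.2×1.28125×0.3125×58, 2.4×0.75×0.3125×58) = 27.867 kips/bolt; interior L_c = 2.75 − 0.8125 = 1.9375, R_n = 32.625 kips/bolt. φR_n = 0.75 × (3×27.867 + 6×32.625) = 209.5 kips.
Tension yield (gross): A_g = 6.8125×0.3125 = 2.1289 in². φR_n = 0.90 × 36 × 2.1289 = 69.0 kips.
Tension rupture (net): A_n = (6.8125 − 3×0.875)×0.3125 = 1.3086 in² (U = 1.0, A_e = A_n). φR_n = 0.75 × 58 × 1.3086 = 56.9 kips.
Governing: min(161.0, 209.5, 69.0, 56.9) = 56.9 kips → net-section rupture.

56.9 kips (net-section rupture governs)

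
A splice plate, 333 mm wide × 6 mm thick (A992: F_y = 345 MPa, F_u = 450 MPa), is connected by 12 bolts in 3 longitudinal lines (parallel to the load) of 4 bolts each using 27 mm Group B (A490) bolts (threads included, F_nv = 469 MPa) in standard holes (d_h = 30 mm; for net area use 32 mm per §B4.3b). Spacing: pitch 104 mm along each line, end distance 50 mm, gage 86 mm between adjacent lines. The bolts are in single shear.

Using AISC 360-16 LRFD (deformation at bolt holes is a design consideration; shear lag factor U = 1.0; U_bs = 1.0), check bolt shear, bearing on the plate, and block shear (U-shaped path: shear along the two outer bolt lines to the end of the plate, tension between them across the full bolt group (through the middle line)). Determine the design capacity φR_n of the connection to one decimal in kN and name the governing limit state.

826.2 kN (block shear governs)

Bolt shear: A_b = π(27)²/4 = 572.56 mm². φR_n = 0.75 × 469 × 572.56 × 12 × 1 = 2416.8 kN.
Bearing (6 mm plate, F_u = 450 MPa): end bolts L_c = 50 − 30/2 = 35, R_n = min(1.2×35×6×450, 2.4×27×6×450) = 113.4 kN/bolt; interior L_c = 104 − 30 = 74, R_n = 174.96 kN/bolt. φR_n = 0.75 × (3×113.4 + 9×174.96) = 1436.1 kN.
Block shear: shear path 2×[50+3×104] = 2×362 mm, A_gv = 4344, A_nv = 2×(362 − 3.5×32)×6 = 3000 mm²; tension across gage: (172 − 2×32)×6 = 648 mm². R_n = min(0.6×450×3000, 0.6×345×4344) + 1.0×450×648 = min(810, 899.21) + 291.6 = 1101.6 kN. φR_n = 0.75 × 1101.6 = 826.2 kN.
Governing: min(2416.8, 1436.1, 826.2) = 826.2 kN → block shear.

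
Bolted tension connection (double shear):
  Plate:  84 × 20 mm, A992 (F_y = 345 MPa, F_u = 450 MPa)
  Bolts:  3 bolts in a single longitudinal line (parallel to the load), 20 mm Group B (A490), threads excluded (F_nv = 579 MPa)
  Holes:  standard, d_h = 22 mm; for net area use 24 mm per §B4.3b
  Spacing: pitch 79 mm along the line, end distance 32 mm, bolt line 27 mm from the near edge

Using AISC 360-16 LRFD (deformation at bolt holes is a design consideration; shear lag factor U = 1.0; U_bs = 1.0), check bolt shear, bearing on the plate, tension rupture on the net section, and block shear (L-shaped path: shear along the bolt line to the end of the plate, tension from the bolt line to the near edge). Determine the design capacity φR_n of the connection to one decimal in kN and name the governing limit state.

Bolt shear: A_b = π(20)²/4 = 314.16 mm². φR_n = 0.75 × 579 × 314.16 × 3 × 2 = 818.5 kN.
Bearing (20 mm plate, F_u = 450 MPa): end bolts L_c = 32 − 22/2 = 21, R_n = min(1.2×21×20×450, 2.4×20×20×450) = 226.8 kN/bolt; interior L_c = 79 − 22 = 57, R_n = 432 kN/bolt. φR_n = 0.75 × (1×226.8 + 2×432) = 818.1 kN.
Tension rupture (net): A_n = (84 − 1×24)×20 = 1200 mm² (U = 1.0, A_e = A_n). φR_n = 0.75 × 450 × 1200 = 405.0 kN.
Block shear: shear path 1×[32+2×79] = 1×190 mm, A_gv = 3800, A_nv = 1×(190 − 2.5×24)×20 = 2600 mm²; tension to near edge: (27 − 0.5×24)×20 = 300 mm². R_n = min(0.6×450×2600, 0.6×345×3800) + 1.0×450×300 = min(702, 786.6) + 135 = 837 kN. φR_n = 0.75 × 837 = 627.8 kN.
Governing: min(818.5, 818.1, 405.0, 627.8) = 405.0 kN → net-section rupture.

405.0 kN (net-section rupture governs)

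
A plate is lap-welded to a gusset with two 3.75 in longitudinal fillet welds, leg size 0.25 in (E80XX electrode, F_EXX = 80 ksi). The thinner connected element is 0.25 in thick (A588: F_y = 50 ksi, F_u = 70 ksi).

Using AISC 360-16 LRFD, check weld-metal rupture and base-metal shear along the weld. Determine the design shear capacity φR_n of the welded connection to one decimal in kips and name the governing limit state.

Weld metal: throat = 0.707×0.25 = 0.17675 in, L = 2×3.75 = 7.5 in. φR_n = 0.75 × 0.6 × 80 × 0.17675 × 7.5 = 47.7 kips.
Base metal shear (0.25 in plate): yield φR_n = 1.0×0.6×50×0.25×7.5 = 56.3 kips; rupture φR_n = 0.75×0.6×70×0.25×7.5 = 59.1 kips; take 56.3 kips (yield).
Governing: min(47.7, 56.3) = 47.7 kips → weld metal.

47.7 kips (weld metal governs)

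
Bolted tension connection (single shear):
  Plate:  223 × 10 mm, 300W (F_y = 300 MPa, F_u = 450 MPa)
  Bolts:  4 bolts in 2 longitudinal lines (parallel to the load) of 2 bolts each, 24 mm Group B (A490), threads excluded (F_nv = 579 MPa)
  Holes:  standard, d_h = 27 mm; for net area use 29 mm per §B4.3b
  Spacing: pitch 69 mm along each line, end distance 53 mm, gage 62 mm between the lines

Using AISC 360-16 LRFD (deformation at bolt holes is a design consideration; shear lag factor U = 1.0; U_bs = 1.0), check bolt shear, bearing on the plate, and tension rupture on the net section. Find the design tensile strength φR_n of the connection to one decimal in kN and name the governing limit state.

556.9 kN (net-section rupture governs)

Bolt shear: A_b = π(24)²/4 = 452.39 mm². φR_n = 0.75 × 579 × 452.39 × 4 × 1 = 785.8 kN.
Bearing (10 mm plate, F_u = 450 MPa): end bolts L_c = 53 − 27/2 = 39.5, R_n = min(1.2×39.5×10×450, 2.4×24×10×450) = 213.3 kN/bolt; interior L_c = 69 − 27 = 42, R_n = 226.8 kN/bolt. φR_n = 0.75 × (2×213.3 + 2×226.8) = 660.2 kN.
Tension rupture (net): A_n = (223 − 2×29)×10 = 1650 mm² (U = 1.0, A_e = A_n). φR_n = 0.75 × 450 × 1650 = 556.9 kN.
Governing: min(785.8, 660.2, 556.9) = 556.9 kN → net-section rupture.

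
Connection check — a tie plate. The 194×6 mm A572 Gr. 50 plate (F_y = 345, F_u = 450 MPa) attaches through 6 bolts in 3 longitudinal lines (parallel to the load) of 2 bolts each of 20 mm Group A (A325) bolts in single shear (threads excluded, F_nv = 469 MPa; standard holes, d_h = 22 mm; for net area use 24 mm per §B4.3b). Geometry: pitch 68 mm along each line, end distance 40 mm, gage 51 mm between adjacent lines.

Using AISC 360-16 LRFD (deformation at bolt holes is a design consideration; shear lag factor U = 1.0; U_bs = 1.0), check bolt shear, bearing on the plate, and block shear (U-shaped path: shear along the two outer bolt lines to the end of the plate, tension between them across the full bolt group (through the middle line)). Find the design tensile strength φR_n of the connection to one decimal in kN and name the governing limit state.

284.3 kN (block shear governs)

Bolt shear: A_b = π(20)²/4 = 314.16 mm². φR_n = 0.75 × 469 × 314.16 × 6 × 1 = 663.0 kN.
Bearing (6 mm plate, F_u = 450 MPa): end bolts L_c = 40 − 22/2 = 29, R_n = min(1.2×29×6×450, 2.4×20×6×450) = 93.96 kN/bolt; interior L_c = 68 − 22 = 46, R_n = 129.6 kN/bolt. φR_n = 0.75 × (3×93.96 + 3×129.6) = 503.0 kN.
Block shear: shear path 2×[40+1×68] = 2×108 mm, A_gv = 1296, A_nv = 2×(108 − 1.5×24)×6 = 864 mm²; tension across gage: (102 − 2×24)×6 = 324 mm². R_n = min(0.6×450×864, 0.6×345×1296) + 1.0×450×324 = min(233.28, 268.27) + 145.8 = 379.08 kN. φR_n = 0.75 × 379.08 = 284.3 kN.
Governing: min(663.0, 503.0, 284.3) = 284.3 kN → block shear.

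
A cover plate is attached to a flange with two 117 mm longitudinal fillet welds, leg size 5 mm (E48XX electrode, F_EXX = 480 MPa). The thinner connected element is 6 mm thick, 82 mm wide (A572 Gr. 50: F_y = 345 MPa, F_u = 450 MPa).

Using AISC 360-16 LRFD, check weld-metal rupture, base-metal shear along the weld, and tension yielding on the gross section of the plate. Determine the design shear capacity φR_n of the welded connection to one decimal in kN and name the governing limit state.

152.8 kN (gross-section yield governs)

Weld metal: throat = 0.707×5 = 3.535 mm, L = 2×117 = 234 mm. φR_n = 0.75 × 0.6 × 480 × 3.535 × 234 = 178.7 kN.
Base metal shear (6 mm plate): yield φR_n = 1.0×0.6×345×6×234 = 290.6 kN; rupture φR_n = 0.75×0.6×450×6×234 = 284.3 kN; take 284.3 kN (rupture).
Tension yield (gross): A_g = 82×6 = 492 mm². φR_n = 0.90 × 345 × 492 = 152.8 kN.
Governing: min(178.7, 284.3, 152.8) = 152.8 kN → gross-section yield.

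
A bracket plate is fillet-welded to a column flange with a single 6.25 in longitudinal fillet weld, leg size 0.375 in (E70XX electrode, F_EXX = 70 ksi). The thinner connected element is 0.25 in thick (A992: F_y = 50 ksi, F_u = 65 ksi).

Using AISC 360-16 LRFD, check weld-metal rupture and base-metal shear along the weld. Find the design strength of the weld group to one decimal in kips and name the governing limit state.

45.7 kips (base-metal shear governs)

Weld metal: throat = 0.707×0.375 = 0.26513 in, L = 6.25 in. φR_n = 0.75 × 0.6 × 70 × 0.26513 × 6.25 = 52.2 kips.
Base metal shear (0.25 in plate): yield φR_n = 1.0×0.6×50×0.25×6.25 = 46.9 kips; rupture φR_n = 0.75×0.6×65×0.25×6.25 = 45.7 kips; take 45.7 kips (rupture).
Governing: min(52.2, 45.7) = 45.7 kips → base-metal shear.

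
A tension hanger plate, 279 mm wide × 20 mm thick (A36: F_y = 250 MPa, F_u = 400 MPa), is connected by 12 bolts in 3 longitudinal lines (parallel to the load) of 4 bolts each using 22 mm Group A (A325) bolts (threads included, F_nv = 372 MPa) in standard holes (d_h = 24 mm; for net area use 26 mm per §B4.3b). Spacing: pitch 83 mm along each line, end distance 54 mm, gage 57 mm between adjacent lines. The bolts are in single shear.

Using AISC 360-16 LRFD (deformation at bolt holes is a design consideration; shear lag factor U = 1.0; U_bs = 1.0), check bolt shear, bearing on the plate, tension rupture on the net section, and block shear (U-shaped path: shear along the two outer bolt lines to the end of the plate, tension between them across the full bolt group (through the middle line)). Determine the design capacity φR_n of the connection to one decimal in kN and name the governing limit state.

1206.0 kN (net-section rupture governs)

Bolt shear: A_b = π(22)²/4 = 380.13 mm². φR_n = 0.75 × 372 × 380.13 × 12 × 1 = 1272.7 kN.
Bearing (20 mm plate, F_u = 400 MPa): end bolts L_c = 54 − 24/2 = 42, R_n = min(1.2×42×20×400, 2.4×22×20×400) = 403.2 kN/bolt; interior L_c = 83 − 24 = 59, R_n = 422.4 kN/bolt. φR_n = 0.75 × (3×403.2 + 9×422.4) = 3758.4 kN.
Tension rupture (net): A_n = (279 − 3×26)×20 = 4020 mm² (U = 1.0, A_e = A_n). φR_n = 0.75 × 400 × 4020 = 1206.0 kN.
Block shear: shear path 2×[54+3×83] = 2×303 mm, A_gv = 12120, A_nv = 2×(303 − 3.5×26)×20 = 8480 mm²; tension across gage: (114 − 2×26)×20 = 1240 mm². R_n = min(0.6×400×8480, 0.6×250×12120) + 1.0×400×1240 = min(2035.2, 1818) + 496 = 2314 kN. φR_n = 0.75 × 2314 = 1735.5 kN.
Governing: min(1272.7, 3758.4, 1206.0, 1735.5) = 1206.0 kN → net-section rupture.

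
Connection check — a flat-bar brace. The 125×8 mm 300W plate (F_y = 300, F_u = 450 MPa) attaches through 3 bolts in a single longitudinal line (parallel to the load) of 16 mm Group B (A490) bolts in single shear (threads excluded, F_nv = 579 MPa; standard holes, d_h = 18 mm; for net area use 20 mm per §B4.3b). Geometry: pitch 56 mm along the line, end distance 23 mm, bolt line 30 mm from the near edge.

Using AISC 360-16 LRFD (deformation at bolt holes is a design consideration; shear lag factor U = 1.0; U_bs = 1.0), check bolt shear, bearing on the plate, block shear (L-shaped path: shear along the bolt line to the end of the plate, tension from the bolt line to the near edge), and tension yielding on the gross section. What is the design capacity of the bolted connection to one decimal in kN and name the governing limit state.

191.7 kN (block shear governs)

Bolt shear: A_b = π(16)²/4 = 201.06 mm². φR_n = 0.75 × 579 × 201.06 × 3 × 1 = 261.9 kN.
Bearing (8 mm plate, F_u = 450 MPa): end bolts L_c = 23 − 18/2 = 14, R_n = min(1.2×14×8×450, 2.4×16×8×450) = 60.48 kN/bolt; interior L_c = 56 − 18 = 38, R_n = 138.24 kN/bolt. φR_n = 0.75 × (1×60.48 + 2×138.24) = 252.7 kN.
Block shear: shear path 1×[23+2×56] = 1×135 mm, A_gv = 1080, A_nv = 1×(135 − 2.5×20)×8 = 680 mm²; tension to near edge: (30 − 0.5×20)×8 = 160 mm². R_n = min(0.6×450×680, 0.6×300×1080) + 1.0×450×160 = min(183.6, 194.4) + 72 = 255.6 kN. φR_n = 0.75 × 255.6 = 191.7 kN.
Tension yield (gross): A_g = 125×8 = 1000 mm². φR_n = 0.90 × 300 × 1000 = 270.0 kN.
Governing: min(261.9, 252.7, 191.7, 270.0) = 191.7 kN → block shear.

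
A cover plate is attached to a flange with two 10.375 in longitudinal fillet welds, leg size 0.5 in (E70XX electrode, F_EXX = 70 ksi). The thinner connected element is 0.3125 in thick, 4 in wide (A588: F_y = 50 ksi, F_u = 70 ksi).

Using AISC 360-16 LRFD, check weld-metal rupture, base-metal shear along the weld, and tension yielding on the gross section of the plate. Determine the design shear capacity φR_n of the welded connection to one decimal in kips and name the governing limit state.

Weld metal: throat = 0.707×0.5 = 0.3535 in, L = 2×10.375 = 20.75 in. φR_n = 0.75 × 0.6 × 70 × 0.3535 × 20.75 = 231.1 kips.
Base metal shear (0.3125 in plate): yield φR_n = 1.0×0.6×50×0.3125×20.75 = 194.5 kips; rupture φR_n = 0.75×0.6×70×0.3125×20.75 = 204.3 kips; take 194.5 kips (yield).
Tension yield (gross): A_g = 4×0.3125 = 1.25 in². φR_n = 0.90 × 50 × 1.25 = 56.3 kips.
Governing: min(231.1, 194.5, 56.3) = 56.3 kips → gross-section yield.

56.3 kips (gross-section yield governs)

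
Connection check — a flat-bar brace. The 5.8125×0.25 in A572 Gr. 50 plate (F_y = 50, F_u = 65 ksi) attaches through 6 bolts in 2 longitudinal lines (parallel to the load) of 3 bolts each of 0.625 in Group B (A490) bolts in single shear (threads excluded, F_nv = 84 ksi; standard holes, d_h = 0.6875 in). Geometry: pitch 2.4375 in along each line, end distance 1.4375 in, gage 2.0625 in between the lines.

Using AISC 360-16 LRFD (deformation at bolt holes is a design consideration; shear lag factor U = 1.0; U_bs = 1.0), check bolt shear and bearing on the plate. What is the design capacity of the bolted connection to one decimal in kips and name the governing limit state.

105.1 kips (bearing governs)

Bolt shear: A_b = π(0.625)²/4 = 0.3068 in². φR_n = 0.75 × 84 × 0.3068 × 6 × 1 = 116.0 kips.
Bearing (0.25 in plate, F_u = 65 ksi): end bolts L_c = 1.4375 − 0.6875/2 = 1.09375, R_n = min(1.2×1.09375×0.25×65, 2.4×0.625×0.25×65) = 21.328 kips/bolt; interior L_c = 2.4375 − 0.6875 = 1.75, R_n = 24.375 kips/bolt. φR_n = 0.75 × (2×21.328 + 4×24.375) = 105.1 kips.
Governing: min(116.0, 105.1) = 105.1 kips → bearing.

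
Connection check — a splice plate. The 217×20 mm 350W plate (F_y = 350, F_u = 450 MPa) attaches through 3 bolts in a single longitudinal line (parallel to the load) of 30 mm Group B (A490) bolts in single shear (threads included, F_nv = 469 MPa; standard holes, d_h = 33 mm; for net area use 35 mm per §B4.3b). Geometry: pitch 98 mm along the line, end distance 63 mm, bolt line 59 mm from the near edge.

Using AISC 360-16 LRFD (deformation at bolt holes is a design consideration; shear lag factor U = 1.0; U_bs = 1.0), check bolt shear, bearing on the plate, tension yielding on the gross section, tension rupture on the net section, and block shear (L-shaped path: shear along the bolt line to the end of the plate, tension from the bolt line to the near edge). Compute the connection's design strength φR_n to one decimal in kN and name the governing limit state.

745.9 kN (bolt shear governs)

Bolt shear: A_b = π(30)²/4 = 706.86 mm². φR_n = 0.75 × 469 × 706.86 × 3 × 1 = 745.9 kN.
Bearing (20 mm plate, F_u = 450 MPa): end bolts L_c = 63 − 33/2 = 46.5, R_n = min(1.2×46.5×20×450, 2.4×30×20×450) = 502.2 kN/bolt; interior L_c = 98 − 33 = 65, R_n = 648 kN/bolt. φR_n = 0.75 × (1×502.2 + 2×648) = 1348.7 kN.
Tension yield (gross): A_g = 217×20 = 4340 mm². φR_n = 0.90 × 350 × 4340 = 1367.1 kN.
Tension rupture (net): A_n = (217 − 1×35)×20 = 3640 mm² (U = 1.0, A_e = A_n). φR_n = 0.75 × 450 × 3640 = 1228.5 kN.
Block shear: shear path 1×[63+2×98] = 1×259 mm, A_gv = 5180, A_nv = 1×(259 − 2.5×35)×20 = 3430 mm²; tension to near edge: (59 − 0.5×35)×20 = 830 mm². R_n = min(0.6×450×3430, 0.6×350×5180) + 1.0×450×830 = min(926.1, 1087.8) + 373.5 = 1299.6 kN. φR_n = 0.75 × 1299.6 = 974.7 kN.
Governing: min(745.9, 1348.7, 1367.1, 1228.5, 974.7) = 745.9 kN → bolt shear.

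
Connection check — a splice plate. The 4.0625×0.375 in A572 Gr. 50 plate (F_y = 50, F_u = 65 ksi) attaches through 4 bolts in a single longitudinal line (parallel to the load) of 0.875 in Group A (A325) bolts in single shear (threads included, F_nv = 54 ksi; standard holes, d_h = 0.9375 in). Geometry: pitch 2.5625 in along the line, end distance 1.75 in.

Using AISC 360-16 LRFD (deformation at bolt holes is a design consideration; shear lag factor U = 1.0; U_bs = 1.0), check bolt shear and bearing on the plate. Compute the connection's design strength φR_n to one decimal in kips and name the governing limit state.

97.4 kips (bolt shear governs)

Bolt shear: A_b = π(0.875)²/4 = 0.60132 in². φR_n = 0.75 × 54 × 0.60132 × 4 × 1 = 97.4 kips.
Bearing (0.375 in plate, F_u = 65 ksi): end bolts L_c = 1.75 − 0.9375/2 = 1.28125, R_n = min(1.2×1.28125×0.375×65, 2.4×0.875×0.375×65) = 37.477 kips/bolt; interior L_c = 2.5625 − 0.9375 = 1.625, R_n = 47.531 kips/bolt. φR_n = 0.75 × (1×37.477 + 3×47.531) = 135.1 kips.
Governing: min(97.4, 135.1) = 97.4 kips → bolt shear.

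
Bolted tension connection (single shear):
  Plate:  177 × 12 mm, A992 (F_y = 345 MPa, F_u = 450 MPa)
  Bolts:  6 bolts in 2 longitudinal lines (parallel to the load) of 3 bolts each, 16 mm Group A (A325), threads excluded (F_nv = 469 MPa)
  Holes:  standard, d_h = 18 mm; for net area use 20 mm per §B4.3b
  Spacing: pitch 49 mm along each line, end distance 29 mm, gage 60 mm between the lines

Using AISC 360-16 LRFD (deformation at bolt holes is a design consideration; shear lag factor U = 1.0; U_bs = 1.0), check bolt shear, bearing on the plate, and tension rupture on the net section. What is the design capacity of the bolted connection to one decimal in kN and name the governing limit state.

Bolt shear: A_b = π(16)²/4 = 201.06 mm². φR_n = 0.75 × 469 × 201.06 × 6 × 1 = 424.3 kN.
Bearing (12 mm plate, F_u = 450 MPa): end bolts L_c = 29 − 18/2 = 20, R_n = min(1.2×20×12×450, 2.4×16×12×450) = 129.6 kN/bolt; interior L_c = 49 − 18 = 31, R_n = 200.88 kN/bolt. φR_n = 0.75 × (2×129.6 + 4×200.88) = 797.0 kN.
Tension rupture (net): A_n = (177 − 2×20)×12 = 1644 mm² (U = 1.0, A_e = A_n). φR_n = 0.75 × 450 × 1644 = 554.9 kN.
Governing: min(424.3, 797.0, 554.9) = 424.3 kN → bolt shear.

424.3 kN (bolt shear governs)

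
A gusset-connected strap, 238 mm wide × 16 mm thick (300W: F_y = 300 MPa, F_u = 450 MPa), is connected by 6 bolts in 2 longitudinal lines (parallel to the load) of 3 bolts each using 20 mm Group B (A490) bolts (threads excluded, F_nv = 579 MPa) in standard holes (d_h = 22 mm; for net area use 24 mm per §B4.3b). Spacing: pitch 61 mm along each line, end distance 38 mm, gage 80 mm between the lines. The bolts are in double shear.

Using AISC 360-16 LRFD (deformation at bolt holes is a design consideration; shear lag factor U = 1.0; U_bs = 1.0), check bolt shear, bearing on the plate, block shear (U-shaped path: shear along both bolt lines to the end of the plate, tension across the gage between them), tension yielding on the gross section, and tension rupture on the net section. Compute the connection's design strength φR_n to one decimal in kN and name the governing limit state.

950.4 kN (block shear governs)

Bolt shear: A_b = π(20)²/4 = 314.16 mm². φR_n = 0.75 × 579 × 314.16 × 6 × 2 = 1637.1 kN.
Bearing (16 mm plate, F_u = 450 MPa): end bolts L_c = 38 − 22/2 = 27, R_n = min(1.2×27×16×450, 2.4×20×16×450) = 233.28 kN/bolt; interior L_c = 61 − 22 = 39, R_n = 336.96 kN/bolt. φR_n = 0.75 × (2×233.28 + 4×336.96) = 1360.8 kN.
Block shear: shear path 2×[38+2×61] = 2×160 mm, A_gv = 5120, A_nv = 2×(160 − 2.5×24)×16 = 3200 mm²; tension across gage: (80 − 1×24)×16 = 896 mm². R_n = min(0.6×450×3200, 0.6×300×5120) + 1.0×450×896 = min(864, 921.6) + 403.2 = 1267.2 kN. φR_n = 0.75 × 1267.2 = 950.4 kN.
Tension yield (gross): A_g = 238×16 = 3808 mm². φR_n = 0.90 × 300 × 3808 = 1028.2 kN.
Tension rupture (net): A_n = (238 − 2×24)×16 = 3040 mm² (U = 1.0, A_e = A_n). φR_n = 0.75 × 450 × 3040 = 1026.0 kN.
Governing: min(1637.1, 1360.8, 950.4, 1028.2, 1026.0) = 950.4 kN → block shear.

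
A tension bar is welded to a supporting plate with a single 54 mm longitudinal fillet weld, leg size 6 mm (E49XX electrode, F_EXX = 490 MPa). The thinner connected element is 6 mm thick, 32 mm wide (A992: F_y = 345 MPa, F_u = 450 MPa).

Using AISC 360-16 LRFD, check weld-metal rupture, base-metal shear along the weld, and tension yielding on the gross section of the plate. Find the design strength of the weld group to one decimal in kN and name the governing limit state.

Weld metal: throat = 0.707×6 = 4.242 mm, L = 54 mm. φR_n = 0.75 × 0.6 × 490 × 4.242 × 54 = 50.5 kN.
Base metal shear (6 mm plate): yield φR_n = 1.0×0.6×345×6×54 = 67.1 kN; rupture φR_n = 0.75×0.6×450×6×54 = 65.6 kN; take 65.6 kN (rupture).
Tension yield (gross): A_g = 32×6 = 192 mm². φR_n = 0.90 × 345 × 192 = 59.6 kN.
Governing: min(50.5, 65.6, 59.6) = 50.5 kN → weld metal.

50.5 kN (weld metal governs)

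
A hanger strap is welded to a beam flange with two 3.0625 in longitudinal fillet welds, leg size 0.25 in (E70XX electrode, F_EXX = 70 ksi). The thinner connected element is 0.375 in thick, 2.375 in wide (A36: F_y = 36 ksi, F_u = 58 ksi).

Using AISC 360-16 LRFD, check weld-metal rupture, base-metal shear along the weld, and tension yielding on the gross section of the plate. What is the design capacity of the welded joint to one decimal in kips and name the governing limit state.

Weld metal: throat = 0.707×0.25 = 0.17675 in, L = 2×3.0625 = 6.125 in. φR_n = 0.75 × 0.6 × 70 × 0.17675 × 6.125 = 34.1 kips.
Base metal shear (0.375 in plate): yield φR_n = 1.0×0.6×36×0.375×6.125 = 49.6 kips; rupture φR_n = 0.75×0.6×58×0.375×6.125 = 59.9 kips; take 49.6 kips (yield).
Tension yield (gross): A_g = 2.375×0.375 = 0.89063 in². φR_n = 0.90 × 36 × 0.89063 = 28.9 kips.
Governing: min(34.1, 49.6, 28.9) = 28.9 kips → gross-section yield.

28.9 kips (gross-section yield governs)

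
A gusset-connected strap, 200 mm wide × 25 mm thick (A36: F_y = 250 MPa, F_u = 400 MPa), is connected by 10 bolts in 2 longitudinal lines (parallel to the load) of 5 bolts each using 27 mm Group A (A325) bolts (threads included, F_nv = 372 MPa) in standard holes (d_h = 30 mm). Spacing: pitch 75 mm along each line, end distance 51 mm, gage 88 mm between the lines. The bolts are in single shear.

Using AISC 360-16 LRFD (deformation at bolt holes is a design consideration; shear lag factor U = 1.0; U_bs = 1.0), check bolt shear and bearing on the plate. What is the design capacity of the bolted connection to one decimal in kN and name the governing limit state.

Bolt shear: A_b = π(27)²/4 = 572.56 mm². φR_n = 0.75 × 372 × 572.56 × 10 × 1 = 1597.4 kN.
Bearing (25 mm plate, F_u = 400 MPa): end bolts L_c = 51 − 30/2 = 36, R_n = min(1.2×36×25×400, 2.4×27×25×400) = 432 kN/bolt; interior L_c = 75 − 30 = 45, R_n = 540 kN/bolt. φR_n = 0.75 × (2×432 + 8×540) = 3888.0 kN.
Governing: min(1597.4, 3888.0) = 1597.4 kN → bolt shear.

1597.4 kN (bolt shear governs)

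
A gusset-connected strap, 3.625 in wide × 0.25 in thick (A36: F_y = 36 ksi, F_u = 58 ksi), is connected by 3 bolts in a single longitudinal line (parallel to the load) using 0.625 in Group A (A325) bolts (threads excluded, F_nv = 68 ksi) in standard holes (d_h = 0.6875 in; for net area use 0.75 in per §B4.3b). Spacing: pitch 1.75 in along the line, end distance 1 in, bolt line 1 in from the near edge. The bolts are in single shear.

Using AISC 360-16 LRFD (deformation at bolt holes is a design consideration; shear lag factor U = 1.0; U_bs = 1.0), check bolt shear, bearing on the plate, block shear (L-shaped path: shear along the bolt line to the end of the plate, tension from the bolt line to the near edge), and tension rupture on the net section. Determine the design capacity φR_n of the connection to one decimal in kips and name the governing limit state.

23.9 kips (block shear governs)

Bolt shear: A_b = π(0.625)²/4 = 0.3068 in². φR_n = 0.75 × 68 × 0.3068 × 3 × 1 = 46.9 kips.
Bearing (0.25 in plate, F_u = 58 ksi): end bolts L_c = 1 − 0.6875/2 = 0.65625, R_n = min(1.2×0.65625×0.25×58, 2.4×0.625×0.25×58) = 11.419 kips/bolt; interior L_c = 1.75 − 0.6875 = 1.0625, R_n = 18.488 kips/bolt. φR_n = 0.75 × (1×11.419 + 2×18.488) = 36.3 kips.
Block shear: shear path 1×[1+2×1.75] = 1×4.5 in, A_gv = 1.125, A_nv = 1×(4.5 − 2.5×0.75)×0.25 = 0.65625 in²; tension to near edge: (1 − 0.5×0.75)×0.25 = 0.15625 in². R_n = min(0.6×58×0.65625, 0.6×36×1.125) + 1.0×58×0.15625 = min(22.838, 24.3) + 9.0625 = 31.901 kips. φR_n = 0.75 × 31.901 = 23.9 kips.
Tension rupture (net): A_n = (3.625 − 1×0.75)×0.25 = 0.71875 in² (U = 1.0, A_e = A_n). φR_n = 0.75 × 58 × 0.71875 = 31.3 kips.
Governing: min(46.9, 36.3, 23.9, 31.3) = 23.9 kips → block shear.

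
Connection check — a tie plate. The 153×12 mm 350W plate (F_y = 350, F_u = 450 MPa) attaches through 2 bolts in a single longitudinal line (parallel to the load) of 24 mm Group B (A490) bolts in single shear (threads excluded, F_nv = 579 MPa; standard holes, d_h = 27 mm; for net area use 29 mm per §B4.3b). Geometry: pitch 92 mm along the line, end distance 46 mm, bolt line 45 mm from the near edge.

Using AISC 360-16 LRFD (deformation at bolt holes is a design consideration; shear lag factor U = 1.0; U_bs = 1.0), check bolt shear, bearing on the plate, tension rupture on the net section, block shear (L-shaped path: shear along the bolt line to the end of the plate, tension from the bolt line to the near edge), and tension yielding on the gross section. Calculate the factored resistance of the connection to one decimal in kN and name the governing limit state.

Bolt shear: A_b = π(24)²/4 = 452.39 mm². φR_n = 0.75 × 579 × 452.39 × 2 × 1 = 392.9 kN.
Bearing (12 mm plate, F_u = 450 MPa): end bolts L_c = 46 − 27/2 = 32.5, R_n = min(1.2×32.5×12×450, 2.4×24×12×450) = 210.6 kN/bolt; interior L_c = 92 − 27 = 65, R_n = 311.04 kN/bolt. φR_n = 0.75 × (1×210.6 + 1×311.04) = 391.2 kN.
Tension rupture (net): A_n = (153 − 1×29)×12 = 1488 mm² (U = 1.0, A_e = A_n). φR_n = 0.75 × 450 × 1488 = 502.2 kN.
Block shear: shear path 1×[46+1×92] = 1×138 mm, A_gv = 1656, A_nv = 1×(138 − 1.5×29)×12 = 1134 mm²; tension to near edge: (45 − 0.5×29)×12 = 366 mm². R_n = min(0.6×450×1134, 0.6×350×1656) + 1.0×450×366 = min(306.18, 347.76) + 164.7 = 470.88 kN. φR_n = 0.75 × 470.88 = 353.2 kN.
Tension yield (gross): A_g = 153×12 = 1836 mm². φR_n = 0.90 × 350 × 1836 = 578.3 kN.
Governing: min(392.9, 391.2, 502.2, 353.2, 578.3) = 353.2 kN → block shear.

353.2 kN (block shear governs)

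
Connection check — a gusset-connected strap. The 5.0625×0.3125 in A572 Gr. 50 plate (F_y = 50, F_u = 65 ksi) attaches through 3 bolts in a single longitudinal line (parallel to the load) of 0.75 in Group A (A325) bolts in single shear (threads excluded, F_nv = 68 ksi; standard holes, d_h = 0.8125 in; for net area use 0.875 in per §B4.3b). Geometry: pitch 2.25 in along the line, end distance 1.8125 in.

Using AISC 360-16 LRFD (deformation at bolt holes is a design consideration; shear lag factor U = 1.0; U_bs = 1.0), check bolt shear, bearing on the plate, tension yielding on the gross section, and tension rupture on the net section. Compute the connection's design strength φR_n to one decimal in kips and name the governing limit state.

63.8 kips (net-section rupture governs)

Bolt shear: A_b = π(0.75)²/4 = 0.44179 in². φR_n = 0.75 × 68 × 0.44179 × 3 × 1 = 67.6 kips.
Bearing (0.3125 in plate, F_u = 65 ksi): end bolts L_c = 1.8125 − 0.8125/2 = 1.40625, R_n = min(1.2×1.40625×0.3125×65, 2.4×0.75×0.3125×65) = 34.277 kips/bolt; interior L_c = 2.25 − 0.8125 = 1.4375, R_n = 35.039 kips/bolt. φR_n = 0.75 × (1×34.277 + 2×35.039) = 78.3 kips.
Tension yield (gross): A_g = 5.0625×0.3125 = 1.582 in². φR_n = 0.90 × 50 × 1.582 = 71.2 kips.
Tension rupture (net): A_n = (5.0625 − 1×0.875)×0.3125 = 1.3086 in² (U = 1.0, A_e = A_n). φR_n = 0.75 × 65 × 1.3086 = 63.8 kips.
Governing: min(67.6, 78.3, 71.2, 63.8) = 63.8 kips → net-section rupture.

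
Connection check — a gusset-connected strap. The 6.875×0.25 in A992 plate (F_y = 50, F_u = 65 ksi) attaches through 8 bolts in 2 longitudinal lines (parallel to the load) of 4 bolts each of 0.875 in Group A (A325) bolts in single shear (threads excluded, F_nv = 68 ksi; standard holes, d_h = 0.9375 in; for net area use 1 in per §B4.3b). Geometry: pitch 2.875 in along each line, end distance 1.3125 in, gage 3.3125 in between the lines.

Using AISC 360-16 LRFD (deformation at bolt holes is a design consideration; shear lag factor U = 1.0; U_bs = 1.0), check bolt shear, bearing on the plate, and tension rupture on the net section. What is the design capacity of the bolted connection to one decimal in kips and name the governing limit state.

Bolt shear: A_b = π(0.875)²/4 = 0.60132 in². φR_n = 0.75 × 68 × 0.60132 × 8 × 1 = 245.3 kips.
Bearing (0.25 in plate, F_u = 65 ksi): end bolts L_c = 1.3125 − 0.9375/2 = 0.84375, R_n = min(1.2×0.84375×0.25×65, 2.4×0.875×0.25×65) = 16.453 kips/bolt; interior L_c = 2.875 − 0.9375 = 1.9375, R_n = 34.125 kips/bolt. φR_n = 0.75 × (2×16.453 + 6×34.125) = 178.2 kips.
Tension rupture (net): A_n = (6.875 − 2×1)×0.25 = 1.2188 in² (U = 1.0, A_e = A_n). φR_n = 0.75 × 65 × 1.2188 = 59.4 kips.
Governing: min(245.3, 178.2, 59.4) = 59.4 kips → net-section rupture.

59.4 kips (net-section rupture governs)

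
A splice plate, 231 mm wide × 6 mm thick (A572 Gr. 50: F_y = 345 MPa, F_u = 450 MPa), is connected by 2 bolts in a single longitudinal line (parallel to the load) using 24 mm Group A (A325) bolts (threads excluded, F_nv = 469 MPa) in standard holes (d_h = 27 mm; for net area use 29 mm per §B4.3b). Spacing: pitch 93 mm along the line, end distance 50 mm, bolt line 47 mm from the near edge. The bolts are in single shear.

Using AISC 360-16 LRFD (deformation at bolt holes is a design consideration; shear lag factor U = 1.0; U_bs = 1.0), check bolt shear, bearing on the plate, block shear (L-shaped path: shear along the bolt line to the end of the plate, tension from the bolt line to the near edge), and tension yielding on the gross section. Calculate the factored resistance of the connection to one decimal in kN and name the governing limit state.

Bolt shear: A_b = π(24)²/4 = 452.39 mm². φR_n = 0.75 × 469 × 452.39 × 2 × 1 = 318.3 kN.
Bearing (6 mm plate, F_u = 450 MPa): end bolts L_c = 50 − 27/2 = 36.5, R_n = min(1.2×36.5×6×450, 2.4×24×6×450) = 118.26 kN/bolt; interior L_c = 93 − 27 = 66, R_n = 155.52 kN/bolt. φR_n = 0.75 × (1×118.26 + 1×155.52) = 205.3 kN.
Block shear: shear path 1×[50+1×93] = 1×143 mm, A_gv = 858, A_nv = 1×(143 − 1.5×29)×6 = 597 mm²; tension to near edge: (47 − 0.5×29)×6 = 195 mm². R_n = min(0.6×450×597, 0.6×345×858) + 1.0×450×195 = min(161.19, 177.61) + 87.75 = 248.94 kN. φR_n = 0.75 × 248.94 = 186.7 kN.
Tension yield (gross): A_g = 231×6 = 1386 mm². φR_n = 0.90 × 345 × 1386 = 430.4 kN.
Governing: min(318.3, 205.3, 186.7, 430.4) = 186.7 kN → block shear.

186.7 kN (block shear governs)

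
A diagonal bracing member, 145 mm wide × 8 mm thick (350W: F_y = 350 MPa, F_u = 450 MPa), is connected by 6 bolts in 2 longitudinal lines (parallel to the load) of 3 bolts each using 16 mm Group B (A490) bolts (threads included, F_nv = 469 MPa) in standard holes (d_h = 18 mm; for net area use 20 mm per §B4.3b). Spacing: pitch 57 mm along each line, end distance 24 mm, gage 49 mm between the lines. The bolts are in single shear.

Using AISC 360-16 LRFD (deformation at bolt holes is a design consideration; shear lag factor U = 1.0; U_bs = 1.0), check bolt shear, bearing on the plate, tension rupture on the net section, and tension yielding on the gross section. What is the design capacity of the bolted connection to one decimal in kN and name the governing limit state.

Bolt shear: A_b = π(16)²/4 = 201.06 mm². φR_n = 0.75 × 469 × 201.06 × 6 × 1 = 424.3 kN.
Bearing (8 mm plate, F_u = 450 MPa): end bolts L_c = 24 − 18/2 = 15, R_n = min(1.2×15×8×450, 2.4×16×8×450) = 64.8 kN/bolt; interior L_c = 57 − 18 = 39, R_n = 138.24 kN/bolt. φR_n = 0.75 × (2×64.8 + 4×138.24) = 511.9 kN.
Tension rupture (net): A_n = (145 − 2×20)×8 = 840 mm² (U = 1.0, A_e = A_n). φR_n = 0.75 × 450 × 840 = 283.5 kN.
Tension yield (gross): A_g = 145×8 = 1160 mm². φR_n = 0.90 × 350 × 1160 = 365.4 kN.
Governing: min(424.3, 511.9, 283.5, 365.4) = 283.5 kN → net-section rupture.

283.5 kN (net-section rupture governs)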